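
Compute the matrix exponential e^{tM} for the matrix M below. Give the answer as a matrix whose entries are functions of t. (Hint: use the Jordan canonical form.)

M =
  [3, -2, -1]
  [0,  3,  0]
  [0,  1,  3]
e^{tM} =
  [exp(3*t), -t^2*exp(3*t)/2 - 2*t*exp(3*t), -t*exp(3*t)]
  [0, exp(3*t), 0]
  [0, t*exp(3*t), exp(3*t)]

Strategy: write M = P · J · P⁻¹ where J is a Jordan canonical form, so e^{tM} = P · e^{tJ} · P⁻¹, and e^{tJ} can be computed block-by-block.

M has Jordan form
J =
  [3, 1, 0]
  [0, 3, 1]
  [0, 0, 3]
(up to reordering of blocks).

Per-block formulas:
  For a 3×3 Jordan block J_3(3): exp(t · J_3(3)) = e^(3t)·(I + t·N + (t^2/2)·N^2), where N is the 3×3 nilpotent shift.

After assembling e^{tJ} and conjugating by P, we get:

e^{tM} =
  [exp(3*t), -t^2*exp(3*t)/2 - 2*t*exp(3*t), -t*exp(3*t)]
  [0, exp(3*t), 0]
  [0, t*exp(3*t), exp(3*t)]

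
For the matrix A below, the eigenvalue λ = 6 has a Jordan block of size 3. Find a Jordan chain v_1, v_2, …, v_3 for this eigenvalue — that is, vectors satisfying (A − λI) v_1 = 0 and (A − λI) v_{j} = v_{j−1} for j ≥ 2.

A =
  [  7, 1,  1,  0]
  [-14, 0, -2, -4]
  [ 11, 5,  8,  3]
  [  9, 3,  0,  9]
A Jordan chain for λ = 6 of length 3:
v_1 = (-2, 12, -10, -6)ᵀ
v_2 = (1, -14, 11, 9)ᵀ
v_3 = (1, 0, 0, 0)ᵀ

Let N = A − (6)·I. We want v_3 with N^3 v_3 = 0 but N^2 v_3 ≠ 0; then v_{j-1} := N · v_j for j = 3, …, 2.

Pick v_3 = (1, 0, 0, 0)ᵀ.
Then v_2 = N · v_3 = (1, -14, 11, 9)ᵀ.
Then v_1 = N · v_2 = (-2, 12, -10, -6)ᵀ.

Sanity check: (A − (6)·I) v_1 = (0, 0, 0, 0)ᵀ = 0. ✓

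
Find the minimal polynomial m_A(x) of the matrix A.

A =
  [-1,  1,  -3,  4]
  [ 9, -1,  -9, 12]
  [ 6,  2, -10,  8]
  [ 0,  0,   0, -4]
x^2 + 8*x + 16

The characteristic polynomial is χ_A(x) = (x + 4)^4, so the eigenvalues are known. The minimal polynomial is
  m_A(x) = Π_λ (x − λ)^{k_λ}
where k_λ is the size of the *largest* Jordan block for λ (equivalently, the smallest k with (A − λI)^k v = 0 for every generalised eigenvector v of λ).

  λ = -4: largest Jordan block has size 2, contributing (x + 4)^2

So m_A(x) = (x + 4)^2 = x^2 + 8*x + 16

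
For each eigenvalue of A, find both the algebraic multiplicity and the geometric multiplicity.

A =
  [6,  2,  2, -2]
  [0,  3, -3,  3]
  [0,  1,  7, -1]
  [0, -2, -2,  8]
λ = 6: alg = 4, geom = 3

Step 1 — factor the characteristic polynomial to read off the algebraic multiplicities:
  χ_A(x) = (x - 6)^4

Step 2 — compute geometric multiplicities via the rank-nullity identity g(λ) = n − rank(A − λI):
  rank(A − (6)·I) = 1, so dim ker(A − (6)·I) = n − 1 = 3

Summary:
  λ = 6: algebraic multiplicity = 4, geometric multiplicity = 3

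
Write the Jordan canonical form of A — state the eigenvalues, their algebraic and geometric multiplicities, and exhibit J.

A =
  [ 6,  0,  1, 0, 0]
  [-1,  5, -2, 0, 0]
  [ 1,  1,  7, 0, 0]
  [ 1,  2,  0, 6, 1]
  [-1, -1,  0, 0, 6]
J_3(6) ⊕ J_2(6)

The characteristic polynomial is
  det(x·I − A) = x^5 - 30*x^4 + 360*x^3 - 2160*x^2 + 6480*x - 7776 = (x - 6)^5

Eigenvalues and multiplicities (the geometric multiplicity of λ is n − rank(A − λI), which equals the number of Jordan blocks for λ):
  λ = 6: algebraic multiplicity = 5, geometric multiplicity = 2

Determining the block sizes for each eigenvalue:
  λ = 6: with am = 5 and gm = 2, the partition is not yet determined (e.g. several partitions of 5 into 2 parts exist). Let N = A − (6)·I. Computing rank(N^1) = 3, rank(N^2) = 1, rank(N^3) = 0; the number of blocks of size ≥ j is rank(N^{j−1}) − rank(N^j), giving [2, 2, 1]. So we have 1 block(s) of size 3, 1 block(s) of size 2 → block sizes [3, 2]

Assembling the blocks gives a Jordan form
J =
  [6, 1, 0, 0, 0]
  [0, 6, 1, 0, 0]
  [0, 0, 6, 0, 0]
  [0, 0, 0, 6, 1]
  [0, 0, 0, 0, 6]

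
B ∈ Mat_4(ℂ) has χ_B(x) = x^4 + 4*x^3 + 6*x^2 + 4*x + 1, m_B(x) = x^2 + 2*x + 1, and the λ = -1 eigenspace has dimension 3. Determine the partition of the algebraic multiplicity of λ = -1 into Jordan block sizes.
Block sizes for λ = -1: [2, 1, 1]

Step 1 — from the characteristic polynomial, algebraic multiplicity of λ = -1 is 4. From dim ker(B − (-1)·I) = 3, there are exactly 3 Jordan blocks for λ = -1.
Step 2 — from the minimal polynomial, the factor (x + 1)^2 tells us the largest block for λ = -1 has size 2.
Step 3 — with total size 4, 3 blocks, and largest block 2, the block sizes (in nonincreasing order) are [2, 1, 1].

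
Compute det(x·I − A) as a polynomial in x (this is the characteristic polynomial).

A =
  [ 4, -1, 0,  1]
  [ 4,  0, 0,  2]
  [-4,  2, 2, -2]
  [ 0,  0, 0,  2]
x^4 - 8*x^3 + 24*x^2 - 32*x + 16

Expanding det(x·I − A) (e.g. by cofactor expansion or by noting that A is similar to its Jordan form J, which has the same characteristic polynomial as A) gives
  χ_A(x) = x^4 - 8*x^3 + 24*x^2 - 32*x + 16
which factors as (x - 2)^4. The eigenvalues (with algebraic multiplicities) are λ = 2 with multiplicity 4.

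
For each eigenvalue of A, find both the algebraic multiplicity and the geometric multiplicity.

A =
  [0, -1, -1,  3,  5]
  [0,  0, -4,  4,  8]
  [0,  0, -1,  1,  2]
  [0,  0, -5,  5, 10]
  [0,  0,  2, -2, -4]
λ = 0: alg = 5, geom = 3

Step 1 — factor the characteristic polynomial to read off the algebraic multiplicities:
  χ_A(x) = x^5

Step 2 — compute geometric multiplicities via the rank-nullity identity g(λ) = n − rank(A − λI):
  rank(A − (0)·I) = 2, so dim ker(A − (0)·I) = n − 2 = 3

Summary:
  λ = 0: algebraic multiplicity = 5, geometric multiplicity = 3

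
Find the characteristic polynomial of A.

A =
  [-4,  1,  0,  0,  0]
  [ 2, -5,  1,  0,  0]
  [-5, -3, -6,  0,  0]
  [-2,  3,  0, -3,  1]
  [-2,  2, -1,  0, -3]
x^5 + 21*x^4 + 174*x^3 + 710*x^2 + 1425*x + 1125

Expanding det(x·I − A) (e.g. by cofactor expansion or by noting that A is similar to its Jordan form J, which has the same characteristic polynomial as A) gives
  χ_A(x) = x^5 + 21*x^4 + 174*x^3 + 710*x^2 + 1425*x + 1125
which factors as (x + 3)^2*(x + 5)^3. The eigenvalues (with algebraic multiplicities) are λ = -5 with multiplicity 3, λ = -3 with multiplicity 2.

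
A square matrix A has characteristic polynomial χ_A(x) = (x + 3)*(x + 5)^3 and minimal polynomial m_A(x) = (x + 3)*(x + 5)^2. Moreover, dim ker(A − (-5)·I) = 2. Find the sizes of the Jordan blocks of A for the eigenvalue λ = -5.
Block sizes for λ = -5: [2, 1]

Step 1 — from the characteristic polynomial, algebraic multiplicity of λ = -5 is 3. From dim ker(A − (-5)·I) = 2, there are exactly 2 Jordan blocks for λ = -5.
Step 2 — from the minimal polynomial, the factor (x + 5)^2 tells us the largest block for λ = -5 has size 2.
Step 3 — with total size 3, 2 blocks, and largest block 2, the block sizes (in nonincreasing order) are [2, 1].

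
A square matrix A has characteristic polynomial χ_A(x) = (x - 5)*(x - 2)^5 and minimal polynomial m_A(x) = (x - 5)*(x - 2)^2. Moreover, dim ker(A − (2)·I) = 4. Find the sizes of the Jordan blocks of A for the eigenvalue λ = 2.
Block sizes for λ = 2: [2, 1, 1, 1]

Step 1 — from the characteristic polynomial, algebraic multiplicity of λ = 2 is 5. From dim ker(A − (2)·I) = 4, there are exactly 4 Jordan blocks for λ = 2.
Step 2 — from the minimal polynomial, the factor (x − 2)^2 tells us the largest block for λ = 2 has size 2.
Step 3 — with total size 5, 4 blocks, and largest block 2, the block sizes (in nonincreasing order) are [2, 1, 1, 1].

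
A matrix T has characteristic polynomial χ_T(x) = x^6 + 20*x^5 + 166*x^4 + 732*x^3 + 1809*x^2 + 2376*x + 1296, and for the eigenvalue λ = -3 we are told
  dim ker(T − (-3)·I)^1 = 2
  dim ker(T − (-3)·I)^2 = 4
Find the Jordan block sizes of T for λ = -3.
Block sizes for λ = -3: [2, 2]

From the dimensions of kernels of powers, the number of Jordan blocks of size at least j is d_j − d_{j−1} where d_j = dim ker(N^j) (with d_0 = 0). Computing the differences gives [2, 2].
The number of blocks of size exactly k is (#blocks of size ≥ k) − (#blocks of size ≥ k + 1), so the partition is: 2 block(s) of size 2.
In nonincreasing order the block sizes are [2, 2].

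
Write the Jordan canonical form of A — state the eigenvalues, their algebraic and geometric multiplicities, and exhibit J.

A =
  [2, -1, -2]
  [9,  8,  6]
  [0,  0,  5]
J_2(5) ⊕ J_1(5)

The characteristic polynomial is
  det(x·I − A) = x^3 - 15*x^2 + 75*x - 125 = (x - 5)^3

Eigenvalues and multiplicities (the geometric multiplicity of λ is n − rank(A − λI), which equals the number of Jordan blocks for λ):
  λ = 5: algebraic multiplicity = 3, geometric multiplicity = 2

Determining the block sizes for each eigenvalue:
  λ = 5: 2 blocks summing to 3 forces exactly one block of size 2 and the rest size 1 → block sizes [2, 1]

Assembling the blocks gives a Jordan form
J =
  [5, 1, 0]
  [0, 5, 0]
  [0, 0, 5]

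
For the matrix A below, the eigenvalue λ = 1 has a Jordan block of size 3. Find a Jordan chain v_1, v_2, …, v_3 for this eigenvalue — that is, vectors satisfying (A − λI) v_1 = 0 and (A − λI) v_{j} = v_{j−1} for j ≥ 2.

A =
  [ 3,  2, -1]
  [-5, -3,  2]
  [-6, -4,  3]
A Jordan chain for λ = 1 of length 3:
v_1 = (0, -2, -4)ᵀ
v_2 = (2, -5, -6)ᵀ
v_3 = (1, 0, 0)ᵀ

Let N = A − (1)·I. We want v_3 with N^3 v_3 = 0 but N^2 v_3 ≠ 0; then v_{j-1} := N · v_j for j = 3, …, 2.

Pick v_3 = (1, 0, 0)ᵀ.
Then v_2 = N · v_3 = (2, -5, -6)ᵀ.
Then v_1 = N · v_2 = (0, -2, -4)ᵀ.

Sanity check: (A − (1)·I) v_1 = (0, 0, 0)ᵀ = 0. ✓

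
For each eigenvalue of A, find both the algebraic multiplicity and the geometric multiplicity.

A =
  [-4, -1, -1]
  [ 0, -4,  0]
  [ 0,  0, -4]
λ = -4: alg = 3, geom = 2

Step 1 — factor the characteristic polynomial to read off the algebraic multiplicities:
  χ_A(x) = (x + 4)^3

Step 2 — compute geometric multiplicities via the rank-nullity identity g(λ) = n − rank(A − λI):
  rank(A − (-4)·I) = 1, so dim ker(A − (-4)·I) = n − 1 = 2

Summary:
  λ = -4: algebraic multiplicity = 3, geometric multiplicity = 2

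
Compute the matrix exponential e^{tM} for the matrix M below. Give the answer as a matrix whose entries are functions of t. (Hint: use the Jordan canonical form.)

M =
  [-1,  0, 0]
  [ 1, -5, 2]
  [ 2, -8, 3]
e^{tM} =
  [exp(-t), 0, 0]
  [t*exp(-t), -4*t*exp(-t) + exp(-t), 2*t*exp(-t)]
  [2*t*exp(-t), -8*t*exp(-t), 4*t*exp(-t) + exp(-t)]

Strategy: write M = P · J · P⁻¹ where J is a Jordan canonical form, so e^{tM} = P · e^{tJ} · P⁻¹, and e^{tJ} can be computed block-by-block.

M has Jordan form
J =
  [-1,  1,  0]
  [ 0, -1,  0]
  [ 0,  0, -1]
(up to reordering of blocks).

Per-block formulas:
  For a 1×1 block at λ = -1: exp(t · [-1]) = [e^(-1t)].
  For a 2×2 Jordan block J_2(-1): exp(t · J_2(-1)) = e^(-1t)·(I + t·N), where N is the 2×2 nilpotent shift.

After assembling e^{tJ} and conjugating by P, we get:

e^{tM} =
  [exp(-t), 0, 0]
  [t*exp(-t), -4*t*exp(-t) + exp(-t), 2*t*exp(-t)]
  [2*t*exp(-t), -8*t*exp(-t), 4*t*exp(-t) + exp(-t)]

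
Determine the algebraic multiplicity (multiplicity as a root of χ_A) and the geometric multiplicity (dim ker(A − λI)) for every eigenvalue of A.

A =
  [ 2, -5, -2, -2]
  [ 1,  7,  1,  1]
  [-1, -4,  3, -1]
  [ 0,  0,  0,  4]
λ = 4: alg = 4, geom = 2

Step 1 — factor the characteristic polynomial to read off the algebraic multiplicities:
  χ_A(x) = (x - 4)^4

Step 2 — compute geometric multiplicities via the rank-nullity identity g(λ) = n − rank(A − λI):
  rank(A − (4)·I) = 2, so dim ker(A − (4)·I) = n − 2 = 2

Summary:
  λ = 4: algebraic multiplicity = 4, geometric multiplicity = 2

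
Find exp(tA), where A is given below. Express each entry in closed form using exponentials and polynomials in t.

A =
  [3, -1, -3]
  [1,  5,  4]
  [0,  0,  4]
e^{tA} =
  [-t*exp(4*t) + exp(4*t), -t*exp(4*t), -t^2*exp(4*t)/2 - 3*t*exp(4*t)]
  [t*exp(4*t), t*exp(4*t) + exp(4*t), t^2*exp(4*t)/2 + 4*t*exp(4*t)]
  [0, 0, exp(4*t)]

Strategy: write A = P · J · P⁻¹ where J is a Jordan canonical form, so e^{tA} = P · e^{tJ} · P⁻¹, and e^{tJ} can be computed block-by-block.

A has Jordan form
J =
  [4, 1, 0]
  [0, 4, 1]
  [0, 0, 4]
(up to reordering of blocks).

Per-block formulas:
  For a 3×3 Jordan block J_3(4): exp(t · J_3(4)) = e^(4t)·(I + t·N + (t^2/2)·N^2), where N is the 3×3 nilpotent shift.

After assembling e^{tJ} and conjugating by P, we get:

e^{tA} =
  [-t*exp(4*t) + exp(4*t), -t*exp(4*t), -t^2*exp(4*t)/2 - 3*t*exp(4*t)]
  [t*exp(4*t), t*exp(4*t) + exp(4*t), t^2*exp(4*t)/2 + 4*t*exp(4*t)]
  [0, 0, exp(4*t)]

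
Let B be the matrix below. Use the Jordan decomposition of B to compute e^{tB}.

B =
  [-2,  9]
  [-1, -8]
e^{tB} =
  [3*t*exp(-5*t) + exp(-5*t), 9*t*exp(-5*t)]
  [-t*exp(-5*t), -3*t*exp(-5*t) + exp(-5*t)]

Strategy: write B = P · J · P⁻¹ where J is a Jordan canonical form, so e^{tB} = P · e^{tJ} · P⁻¹, and e^{tJ} can be computed block-by-block.

B has Jordan form
J =
  [-5,  1]
  [ 0, -5]
(up to reordering of blocks).

Per-block formulas:
  For a 2×2 Jordan block J_2(-5): exp(t · J_2(-5)) = e^(-5t)·(I + t·N), where N is the 2×2 nilpotent shift.

After assembling e^{tJ} and conjugating by P, we get:

e^{tB} =
  [3*t*exp(-5*t) + exp(-5*t), 9*t*exp(-5*t)]
  [-t*exp(-5*t), -3*t*exp(-5*t) + exp(-5*t)]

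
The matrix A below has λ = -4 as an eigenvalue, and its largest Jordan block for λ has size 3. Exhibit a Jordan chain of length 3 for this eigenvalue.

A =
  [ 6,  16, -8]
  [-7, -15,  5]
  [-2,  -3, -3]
A Jordan chain for λ = -4 of length 3:
v_1 = (4, -3, -1)ᵀ
v_2 = (10, -7, -2)ᵀ
v_3 = (1, 0, 0)ᵀ

Let N = A − (-4)·I. We want v_3 with N^3 v_3 = 0 but N^2 v_3 ≠ 0; then v_{j-1} := N · v_j for j = 3, …, 2.

Pick v_3 = (1, 0, 0)ᵀ.
Then v_2 = N · v_3 = (10, -7, -2)ᵀ.
Then v_1 = N · v_2 = (4, -3, -1)ᵀ.

Sanity check: (A − (-4)·I) v_1 = (0, 0, 0)ᵀ = 0. ✓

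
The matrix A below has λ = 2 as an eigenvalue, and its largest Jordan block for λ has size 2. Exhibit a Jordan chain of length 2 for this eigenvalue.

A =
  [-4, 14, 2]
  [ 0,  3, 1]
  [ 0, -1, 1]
A Jordan chain for λ = 2 of length 2:
v_1 = (2, 1, -1)ᵀ
v_2 = (2, 1, 0)ᵀ

Let N = A − (2)·I. We want v_2 with N^2 v_2 = 0 but N^1 v_2 ≠ 0; then v_{j-1} := N · v_j for j = 2, …, 2.

Pick v_2 = (2, 1, 0)ᵀ.
Then v_1 = N · v_2 = (2, 1, -1)ᵀ.

Sanity check: (A − (2)·I) v_1 = (0, 0, 0)ᵀ = 0. ✓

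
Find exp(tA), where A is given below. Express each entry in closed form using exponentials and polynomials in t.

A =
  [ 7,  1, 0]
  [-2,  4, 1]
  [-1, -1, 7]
e^{tA} =
  [-t^2*exp(6*t)/2 + t*exp(6*t) + exp(6*t), -t^2*exp(6*t)/2 + t*exp(6*t), t^2*exp(6*t)/2]
  [t^2*exp(6*t)/2 - 2*t*exp(6*t), t^2*exp(6*t)/2 - 2*t*exp(6*t) + exp(6*t), -t^2*exp(6*t)/2 + t*exp(6*t)]
  [-t*exp(6*t), -t*exp(6*t), t*exp(6*t) + exp(6*t)]

Strategy: write A = P · J · P⁻¹ where J is a Jordan canonical form, so e^{tA} = P · e^{tJ} · P⁻¹, and e^{tJ} can be computed block-by-block.

A has Jordan form
J =
  [6, 1, 0]
  [0, 6, 1]
  [0, 0, 6]
(up to reordering of blocks).

Per-block formulas:
  For a 3×3 Jordan block J_3(6): exp(t · J_3(6)) = e^(6t)·(I + t·N + (t^2/2)·N^2), where N is the 3×3 nilpotent shift.

After assembling e^{tJ} and conjugating by P, we get:

e^{tA} =
  [-t^2*exp(6*t)/2 + t*exp(6*t) + exp(6*t), -t^2*exp(6*t)/2 + t*exp(6*t), t^2*exp(6*t)/2]
  [t^2*exp(6*t)/2 - 2*t*exp(6*t), t^2*exp(6*t)/2 - 2*t*exp(6*t) + exp(6*t), -t^2*exp(6*t)/2 + t*exp(6*t)]
  [-t*exp(6*t), -t*exp(6*t), t*exp(6*t) + exp(6*t)]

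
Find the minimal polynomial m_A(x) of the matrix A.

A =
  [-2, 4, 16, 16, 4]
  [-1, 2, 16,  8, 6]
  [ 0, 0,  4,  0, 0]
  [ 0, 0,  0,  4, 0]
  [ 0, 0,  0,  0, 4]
x^3 - 4*x^2

The characteristic polynomial is χ_A(x) = x^2*(x - 4)^3, so the eigenvalues are known. The minimal polynomial is
  m_A(x) = Π_λ (x − λ)^{k_λ}
where k_λ is the size of the *largest* Jordan block for λ (equivalently, the smallest k with (A − λI)^k v = 0 for every generalised eigenvector v of λ).

  λ = 0: largest Jordan block has size 2, contributing (x − 0)^2
  λ = 4: largest Jordan block has size 1, contributing (x − 4)

So m_A(x) = x^2*(x - 4) = x^3 - 4*x^2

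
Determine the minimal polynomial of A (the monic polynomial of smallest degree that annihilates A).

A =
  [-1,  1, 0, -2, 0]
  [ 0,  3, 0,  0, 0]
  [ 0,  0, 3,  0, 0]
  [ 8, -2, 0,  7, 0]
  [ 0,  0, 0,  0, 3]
x^2 - 6*x + 9

The characteristic polynomial is χ_A(x) = (x - 3)^5, so the eigenvalues are known. The minimal polynomial is
  m_A(x) = Π_λ (x − λ)^{k_λ}
where k_λ is the size of the *largest* Jordan block for λ (equivalently, the smallest k with (A − λI)^k v = 0 for every generalised eigenvector v of λ).

  λ = 3: largest Jordan block has size 2, contributing (x − 3)^2

So m_A(x) = (x - 3)^2 = x^2 - 6*x + 9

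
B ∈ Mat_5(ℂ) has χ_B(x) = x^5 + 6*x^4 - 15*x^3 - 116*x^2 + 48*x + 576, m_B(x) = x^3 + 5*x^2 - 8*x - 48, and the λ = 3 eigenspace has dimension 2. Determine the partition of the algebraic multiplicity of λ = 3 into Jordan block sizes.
Block sizes for λ = 3: [1, 1]

Step 1 — from the characteristic polynomial, algebraic multiplicity of λ = 3 is 2. From dim ker(B − (3)·I) = 2, there are exactly 2 Jordan blocks for λ = 3.
Step 2 — from the minimal polynomial, the factor (x − 3) tells us the largest block for λ = 3 has size 1.
Step 3 — with total size 2, 2 blocks, and largest block 1, the block sizes (in nonincreasing order) are [1, 1].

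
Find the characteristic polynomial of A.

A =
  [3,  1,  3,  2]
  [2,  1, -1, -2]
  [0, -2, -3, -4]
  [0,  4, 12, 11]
x^4 - 12*x^3 + 54*x^2 - 108*x + 81

Expanding det(x·I − A) (e.g. by cofactor expansion or by noting that A is similar to its Jordan form J, which has the same characteristic polynomial as A) gives
  χ_A(x) = x^4 - 12*x^3 + 54*x^2 - 108*x + 81
which factors as (x - 3)^4. The eigenvalues (with algebraic multiplicities) are λ = 3 with multiplicity 4.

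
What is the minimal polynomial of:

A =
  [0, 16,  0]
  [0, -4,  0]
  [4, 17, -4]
x^3 + 8*x^2 + 16*x

The characteristic polynomial is χ_A(x) = x*(x + 4)^2, so the eigenvalues are known. The minimal polynomial is
  m_A(x) = Π_λ (x − λ)^{k_λ}
where k_λ is the size of the *largest* Jordan block for λ (equivalently, the smallest k with (A − λI)^k v = 0 for every generalised eigenvector v of λ).

  λ = -4: largest Jordan block has size 2, contributing (x + 4)^2
  λ = 0: largest Jordan block has size 1, contributing (x − 0)

So m_A(x) = x*(x + 4)^2 = x^3 + 8*x^2 + 16*x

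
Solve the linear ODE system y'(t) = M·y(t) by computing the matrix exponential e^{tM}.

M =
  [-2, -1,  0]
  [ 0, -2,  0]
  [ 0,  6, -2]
e^{tM} =
  [exp(-2*t), -t*exp(-2*t), 0]
  [0, exp(-2*t), 0]
  [0, 6*t*exp(-2*t), exp(-2*t)]

Strategy: write M = P · J · P⁻¹ where J is a Jordan canonical form, so e^{tM} = P · e^{tJ} · P⁻¹, and e^{tJ} can be computed block-by-block.

M has Jordan form
J =
  [-2,  1,  0]
  [ 0, -2,  0]
  [ 0,  0, -2]
(up to reordering of blocks).

Per-block formulas:
  For a 2×2 Jordan block J_2(-2): exp(t · J_2(-2)) = e^(-2t)·(I + t·N), where N is the 2×2 nilpotent shift.
  For a 1×1 block at λ = -2: exp(t · [-2]) = [e^(-2t)].

After assembling e^{tJ} and conjugating by P, we get:

e^{tM} =
  [exp(-2*t), -t*exp(-2*t), 0]
  [0, exp(-2*t), 0]
  [0, 6*t*exp(-2*t), exp(-2*t)]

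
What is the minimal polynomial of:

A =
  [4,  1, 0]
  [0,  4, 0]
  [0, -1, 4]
x^2 - 8*x + 16

The characteristic polynomial is χ_A(x) = (x - 4)^3, so the eigenvalues are known. The minimal polynomial is
  m_A(x) = Π_λ (x − λ)^{k_λ}
where k_λ is the size of the *largest* Jordan block for λ (equivalently, the smallest k with (A − λI)^k v = 0 for every generalised eigenvector v of λ).

  λ = 4: largest Jordan block has size 2, contributing (x − 4)^2

So m_A(x) = (x - 4)^2 = x^2 - 8*x + 16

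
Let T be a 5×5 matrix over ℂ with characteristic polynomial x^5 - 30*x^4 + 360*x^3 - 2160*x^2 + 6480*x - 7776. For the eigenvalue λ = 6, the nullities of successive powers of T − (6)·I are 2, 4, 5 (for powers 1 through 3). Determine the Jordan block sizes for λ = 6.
Block sizes for λ = 6: [3, 2]

From the dimensions of kernels of powers, the number of Jordan blocks of size at least j is d_j − d_{j−1} where d_j = dim ker(N^j) (with d_0 = 0). Computing the differences gives [2, 2, 1].
The number of blocks of size exactly k is (#blocks of size ≥ k) − (#blocks of size ≥ k + 1), so the partition is: 1 block(s) of size 2, 1 block(s) of size 3.
In nonincreasing order the block sizes are [3, 2].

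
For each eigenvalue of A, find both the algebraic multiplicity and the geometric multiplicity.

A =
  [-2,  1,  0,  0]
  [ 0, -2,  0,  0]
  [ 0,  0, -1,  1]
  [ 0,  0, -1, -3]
λ = -2: alg = 4, geom = 2

Step 1 — factor the characteristic polynomial to read off the algebraic multiplicities:
  χ_A(x) = (x + 2)^4

Step 2 — compute geometric multiplicities via the rank-nullity identity g(λ) = n − rank(A − λI):
  rank(A − (-2)·I) = 2, so dim ker(A − (-2)·I) = n − 2 = 2

Summary:
  λ = -2: algebraic multiplicity = 4, geometric multiplicity = 2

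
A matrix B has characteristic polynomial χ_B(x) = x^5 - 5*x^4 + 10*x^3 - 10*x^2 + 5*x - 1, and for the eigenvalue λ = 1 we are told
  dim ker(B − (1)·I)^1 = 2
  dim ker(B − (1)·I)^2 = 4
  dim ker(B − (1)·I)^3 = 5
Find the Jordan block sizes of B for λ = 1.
Block sizes for λ = 1: [3, 2]

From the dimensions of kernels of powers, the number of Jordan blocks of size at least j is d_j − d_{j−1} where d_j = dim ker(N^j) (with d_0 = 0). Computing the differences gives [2, 2, 1].
The number of blocks of size exactly k is (#blocks of size ≥ k) − (#blocks of size ≥ k + 1), so the partition is: 1 block(s) of size 2, 1 block(s) of size 3.
In nonincreasing order the block sizes are [3, 2].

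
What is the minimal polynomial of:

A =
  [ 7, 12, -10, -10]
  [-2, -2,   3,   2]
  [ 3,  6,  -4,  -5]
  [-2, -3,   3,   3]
x^3 - 3*x^2 + 3*x - 1

The characteristic polynomial is χ_A(x) = (x - 1)^4, so the eigenvalues are known. The minimal polynomial is
  m_A(x) = Π_λ (x − λ)^{k_λ}
where k_λ is the size of the *largest* Jordan block for λ (equivalently, the smallest k with (A − λI)^k v = 0 for every generalised eigenvector v of λ).

  λ = 1: largest Jordan block has size 3, contributing (x − 1)^3

So m_A(x) = (x - 1)^3 = x^3 - 3*x^2 + 3*x - 1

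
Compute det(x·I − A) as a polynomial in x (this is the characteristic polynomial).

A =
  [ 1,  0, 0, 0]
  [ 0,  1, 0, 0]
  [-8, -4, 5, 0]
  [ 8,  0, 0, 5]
x^4 - 12*x^3 + 46*x^2 - 60*x + 25

Expanding det(x·I − A) (e.g. by cofactor expansion or by noting that A is similar to its Jordan form J, which has the same characteristic polynomial as A) gives
  χ_A(x) = x^4 - 12*x^3 + 46*x^2 - 60*x + 25
which factors as (x - 5)^2*(x - 1)^2. The eigenvalues (with algebraic multiplicities) are λ = 1 with multiplicity 2, λ = 5 with multiplicity 2.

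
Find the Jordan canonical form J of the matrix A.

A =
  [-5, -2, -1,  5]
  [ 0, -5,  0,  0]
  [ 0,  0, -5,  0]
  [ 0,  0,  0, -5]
J_2(-5) ⊕ J_1(-5) ⊕ J_1(-5)

The characteristic polynomial is
  det(x·I − A) = x^4 + 20*x^3 + 150*x^2 + 500*x + 625 = (x + 5)^4

Eigenvalues and multiplicities (the geometric multiplicity of λ is n − rank(A − λI), which equals the number of Jordan blocks for λ):
  λ = -5: algebraic multiplicity = 4, geometric multiplicity = 3

Determining the block sizes for each eigenvalue:
  λ = -5: 3 blocks summing to 4 forces exactly one block of size 2 and the rest size 1 → block sizes [2, 1, 1]

Assembling the blocks gives a Jordan form
J =
  [-5,  1,  0,  0]
  [ 0, -5,  0,  0]
  [ 0,  0, -5,  0]
  [ 0,  0,  0, -5]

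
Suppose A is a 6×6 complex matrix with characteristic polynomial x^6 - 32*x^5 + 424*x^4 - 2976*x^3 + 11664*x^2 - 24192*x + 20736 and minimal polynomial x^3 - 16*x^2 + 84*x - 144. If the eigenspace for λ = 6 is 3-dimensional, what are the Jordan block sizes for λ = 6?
Block sizes for λ = 6: [2, 1, 1]

Step 1 — from the characteristic polynomial, algebraic multiplicity of λ = 6 is 4. From dim ker(A − (6)·I) = 3, there are exactly 3 Jordan blocks for λ = 6.
Step 2 — from the minimal polynomial, the factor (x − 6)^2 tells us the largest block for λ = 6 has size 2.
Step 3 — with total size 4, 3 blocks, and largest block 2, the block sizes (in nonincreasing order) are [2, 1, 1].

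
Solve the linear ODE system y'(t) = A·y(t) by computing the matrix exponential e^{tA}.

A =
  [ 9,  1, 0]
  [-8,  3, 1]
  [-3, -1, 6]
e^{tA} =
  [t^2*exp(6*t)/2 + 3*t*exp(6*t) + exp(6*t), t*exp(6*t), t^2*exp(6*t)/2]
  [-3*t^2*exp(6*t)/2 - 8*t*exp(6*t), -3*t*exp(6*t) + exp(6*t), -3*t^2*exp(6*t)/2 + t*exp(6*t)]
  [-t^2*exp(6*t)/2 - 3*t*exp(6*t), -t*exp(6*t), -t^2*exp(6*t)/2 + exp(6*t)]

Strategy: write A = P · J · P⁻¹ where J is a Jordan canonical form, so e^{tA} = P · e^{tJ} · P⁻¹, and e^{tJ} can be computed block-by-block.

A has Jordan form
J =
  [6, 1, 0]
  [0, 6, 1]
  [0, 0, 6]
(up to reordering of blocks).

Per-block formulas:
  For a 3×3 Jordan block J_3(6): exp(t · J_3(6)) = e^(6t)·(I + t·N + (t^2/2)·N^2), where N is the 3×3 nilpotent shift.

After assembling e^{tJ} and conjugating by P, we get:

e^{tA} =
  [t^2*exp(6*t)/2 + 3*t*exp(6*t) + exp(6*t), t*exp(6*t), t^2*exp(6*t)/2]
  [-3*t^2*exp(6*t)/2 - 8*t*exp(6*t), -3*t*exp(6*t) + exp(6*t), -3*t^2*exp(6*t)/2 + t*exp(6*t)]
  [-t^2*exp(6*t)/2 - 3*t*exp(6*t), -t*exp(6*t), -t^2*exp(6*t)/2 + exp(6*t)]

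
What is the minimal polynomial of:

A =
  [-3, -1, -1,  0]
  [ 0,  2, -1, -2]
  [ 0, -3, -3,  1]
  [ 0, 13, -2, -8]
x^3 + 9*x^2 + 27*x + 27

The characteristic polynomial is χ_A(x) = (x + 3)^4, so the eigenvalues are known. The minimal polynomial is
  m_A(x) = Π_λ (x − λ)^{k_λ}
where k_λ is the size of the *largest* Jordan block for λ (equivalently, the smallest k with (A − λI)^k v = 0 for every generalised eigenvector v of λ).

  λ = -3: largest Jordan block has size 3, contributing (x + 3)^3

So m_A(x) = (x + 3)^3 = x^3 + 9*x^2 + 27*x + 27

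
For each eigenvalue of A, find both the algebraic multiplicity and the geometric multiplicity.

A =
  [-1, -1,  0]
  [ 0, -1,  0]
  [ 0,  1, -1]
λ = -1: alg = 3, geom = 2

Step 1 — factor the characteristic polynomial to read off the algebraic multiplicities:
  χ_A(x) = (x + 1)^3

Step 2 — compute geometric multiplicities via the rank-nullity identity g(λ) = n − rank(A − λI):
  rank(A − (-1)·I) = 1, so dim ker(A − (-1)·I) = n − 1 = 2

Summary:
  λ = -1: algebraic multiplicity = 3, geometric multiplicity = 2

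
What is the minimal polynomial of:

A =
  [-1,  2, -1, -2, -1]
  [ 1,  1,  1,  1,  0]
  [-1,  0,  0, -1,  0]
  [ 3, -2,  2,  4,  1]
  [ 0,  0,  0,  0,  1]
x^3 - 3*x^2 + 3*x - 1

The characteristic polynomial is χ_A(x) = (x - 1)^5, so the eigenvalues are known. The minimal polynomial is
  m_A(x) = Π_λ (x − λ)^{k_λ}
where k_λ is the size of the *largest* Jordan block for λ (equivalently, the smallest k with (A − λI)^k v = 0 for every generalised eigenvector v of λ).

  λ = 1: largest Jordan block has size 3, contributing (x − 1)^3

So m_A(x) = (x - 1)^3 = x^3 - 3*x^2 + 3*x - 1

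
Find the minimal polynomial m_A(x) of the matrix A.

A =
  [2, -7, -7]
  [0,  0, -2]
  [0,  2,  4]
x^2 - 4*x + 4

The characteristic polynomial is χ_A(x) = (x - 2)^3, so the eigenvalues are known. The minimal polynomial is
  m_A(x) = Π_λ (x − λ)^{k_λ}
where k_λ is the size of the *largest* Jordan block for λ (equivalently, the smallest k with (A − λI)^k v = 0 for every generalised eigenvector v of λ).

  λ = 2: largest Jordan block has size 2, contributing (x − 2)^2

So m_A(x) = (x - 2)^2 = x^2 - 4*x + 4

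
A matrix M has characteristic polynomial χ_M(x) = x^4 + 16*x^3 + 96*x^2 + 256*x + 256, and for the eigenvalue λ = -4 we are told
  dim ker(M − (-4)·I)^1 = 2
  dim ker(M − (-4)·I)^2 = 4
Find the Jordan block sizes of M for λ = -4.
Block sizes for λ = -4: [2, 2]

From the dimensions of kernels of powers, the number of Jordan blocks of size at least j is d_j − d_{j−1} where d_j = dim ker(N^j) (with d_0 = 0). Computing the differences gives [2, 2].
The number of blocks of size exactly k is (#blocks of size ≥ k) − (#blocks of size ≥ k + 1), so the partition is: 2 block(s) of size 2.
In nonincreasing order the block sizes are [2, 2].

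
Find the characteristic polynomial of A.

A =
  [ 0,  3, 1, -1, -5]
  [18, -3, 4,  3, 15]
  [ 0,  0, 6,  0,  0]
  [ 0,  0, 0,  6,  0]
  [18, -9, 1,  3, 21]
x^5 - 30*x^4 + 360*x^3 - 2160*x^2 + 6480*x - 7776

Expanding det(x·I − A) (e.g. by cofactor expansion or by noting that A is similar to its Jordan form J, which has the same characteristic polynomial as A) gives
  χ_A(x) = x^5 - 30*x^4 + 360*x^3 - 2160*x^2 + 6480*x - 7776
which factors as (x - 6)^5. The eigenvalues (with algebraic multiplicities) are λ = 6 with multiplicity 5.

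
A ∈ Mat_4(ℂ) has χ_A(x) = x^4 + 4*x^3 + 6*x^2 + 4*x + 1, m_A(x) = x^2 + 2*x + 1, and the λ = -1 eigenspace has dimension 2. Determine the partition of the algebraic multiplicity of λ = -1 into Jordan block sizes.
Block sizes for λ = -1: [2, 2]

Step 1 — from the characteristic polynomial, algebraic multiplicity of λ = -1 is 4. From dim ker(A − (-1)·I) = 2, there are exactly 2 Jordan blocks for λ = -1.
Step 2 — from the minimal polynomial, the factor (x + 1)^2 tells us the largest block for λ = -1 has size 2.
Step 3 — with total size 4, 2 blocks, and largest block 2, the block sizes (in nonincreasing order) are [2, 2].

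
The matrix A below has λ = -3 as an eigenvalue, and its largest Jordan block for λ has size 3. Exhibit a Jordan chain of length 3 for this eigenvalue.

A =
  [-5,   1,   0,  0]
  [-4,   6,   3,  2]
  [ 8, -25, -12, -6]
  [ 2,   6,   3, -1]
A Jordan chain for λ = -3 of length 3:
v_1 = (7, 14, -28, -7)ᵀ
v_2 = (1, 9, -25, 6)ᵀ
v_3 = (0, 1, 0, 0)ᵀ

Let N = A − (-3)·I. We want v_3 with N^3 v_3 = 0 but N^2 v_3 ≠ 0; then v_{j-1} := N · v_j for j = 3, …, 2.

Pick v_3 = (0, 1, 0, 0)ᵀ.
Then v_2 = N · v_3 = (1, 9, -25, 6)ᵀ.
Then v_1 = N · v_2 = (7, 14, -28, -7)ᵀ.

Sanity check: (A − (-3)·I) v_1 = (0, 0, 0, 0)ᵀ = 0. ✓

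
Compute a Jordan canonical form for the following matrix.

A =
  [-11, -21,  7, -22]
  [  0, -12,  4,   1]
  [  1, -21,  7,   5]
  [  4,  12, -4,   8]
J_2(-4) ⊕ J_2(0)

The characteristic polynomial is
  det(x·I − A) = x^4 + 8*x^3 + 16*x^2 = x^2*(x + 4)^2

Eigenvalues and multiplicities (the geometric multiplicity of λ is n − rank(A − λI), which equals the number of Jordan blocks for λ):
  λ = -4: algebraic multiplicity = 2, geometric multiplicity = 1
  λ = 0: algebraic multiplicity = 2, geometric multiplicity = 1

Determining the block sizes for each eigenvalue:
  λ = -4: one block (gm = 1), so the single block has size am = 2 → block sizes [2]
  λ = 0: one block (gm = 1), so the single block has size am = 2 → block sizes [2]

Assembling the blocks gives a Jordan form
J =
  [-4,  1, 0, 0]
  [ 0, -4, 0, 0]
  [ 0,  0, 0, 1]
  [ 0,  0, 0, 0]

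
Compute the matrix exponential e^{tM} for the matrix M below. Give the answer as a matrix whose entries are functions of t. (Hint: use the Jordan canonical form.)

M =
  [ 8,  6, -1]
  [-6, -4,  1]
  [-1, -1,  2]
e^{tM} =
  [t^2*exp(2*t)/2 + 6*t*exp(2*t) + exp(2*t), t^2*exp(2*t)/2 + 6*t*exp(2*t), -t*exp(2*t)]
  [-t^2*exp(2*t)/2 - 6*t*exp(2*t), -t^2*exp(2*t)/2 - 6*t*exp(2*t) + exp(2*t), t*exp(2*t)]
  [-t*exp(2*t), -t*exp(2*t), exp(2*t)]

Strategy: write M = P · J · P⁻¹ where J is a Jordan canonical form, so e^{tM} = P · e^{tJ} · P⁻¹, and e^{tJ} can be computed block-by-block.

M has Jordan form
J =
  [2, 1, 0]
  [0, 2, 1]
  [0, 0, 2]
(up to reordering of blocks).

Per-block formulas:
  For a 3×3 Jordan block J_3(2): exp(t · J_3(2)) = e^(2t)·(I + t·N + (t^2/2)·N^2), where N is the 3×3 nilpotent shift.

After assembling e^{tJ} and conjugating by P, we get:

e^{tM} =
  [t^2*exp(2*t)/2 + 6*t*exp(2*t) + exp(2*t), t^2*exp(2*t)/2 + 6*t*exp(2*t), -t*exp(2*t)]
  [-t^2*exp(2*t)/2 - 6*t*exp(2*t), -t^2*exp(2*t)/2 - 6*t*exp(2*t) + exp(2*t), t*exp(2*t)]
  [-t*exp(2*t), -t*exp(2*t), exp(2*t)]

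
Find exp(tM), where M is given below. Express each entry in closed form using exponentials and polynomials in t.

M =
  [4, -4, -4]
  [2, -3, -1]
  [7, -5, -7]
e^{tM} =
  [6*t*exp(-2*t) + exp(-2*t), -4*t*exp(-2*t), -4*t*exp(-2*t)]
  [3*t^2*exp(-2*t)/2 + 2*t*exp(-2*t), -t^2*exp(-2*t) - t*exp(-2*t) + exp(-2*t), -t^2*exp(-2*t) - t*exp(-2*t)]
  [-3*t^2*exp(-2*t)/2 + 7*t*exp(-2*t), t^2*exp(-2*t) - 5*t*exp(-2*t), t^2*exp(-2*t) - 5*t*exp(-2*t) + exp(-2*t)]

Strategy: write M = P · J · P⁻¹ where J is a Jordan canonical form, so e^{tM} = P · e^{tJ} · P⁻¹, and e^{tJ} can be computed block-by-block.

M has Jordan form
J =
  [-2,  1,  0]
  [ 0, -2,  1]
  [ 0,  0, -2]
(up to reordering of blocks).

Per-block formulas:
  For a 3×3 Jordan block J_3(-2): exp(t · J_3(-2)) = e^(-2t)·(I + t·N + (t^2/2)·N^2), where N is the 3×3 nilpotent shift.

After assembling e^{tJ} and conjugating by P, we get:

e^{tM} =
  [6*t*exp(-2*t) + exp(-2*t), -4*t*exp(-2*t), -4*t*exp(-2*t)]
  [3*t^2*exp(-2*t)/2 + 2*t*exp(-2*t), -t^2*exp(-2*t) - t*exp(-2*t) + exp(-2*t), -t^2*exp(-2*t) - t*exp(-2*t)]
  [-3*t^2*exp(-2*t)/2 + 7*t*exp(-2*t), t^2*exp(-2*t) - 5*t*exp(-2*t), t^2*exp(-2*t) - 5*t*exp(-2*t) + exp(-2*t)]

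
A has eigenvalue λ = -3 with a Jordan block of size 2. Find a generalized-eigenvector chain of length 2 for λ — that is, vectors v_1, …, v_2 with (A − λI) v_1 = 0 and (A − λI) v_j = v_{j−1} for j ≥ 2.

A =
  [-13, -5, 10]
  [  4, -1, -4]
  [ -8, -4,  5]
A Jordan chain for λ = -3 of length 2:
v_1 = (-10, 4, -8)ᵀ
v_2 = (1, 0, 0)ᵀ

Let N = A − (-3)·I. We want v_2 with N^2 v_2 = 0 but N^1 v_2 ≠ 0; then v_{j-1} := N · v_j for j = 2, …, 2.

Pick v_2 = (1, 0, 0)ᵀ.
Then v_1 = N · v_2 = (-10, 4, -8)ᵀ.

Sanity check: (A − (-3)·I) v_1 = (0, 0, 0)ᵀ = 0. ✓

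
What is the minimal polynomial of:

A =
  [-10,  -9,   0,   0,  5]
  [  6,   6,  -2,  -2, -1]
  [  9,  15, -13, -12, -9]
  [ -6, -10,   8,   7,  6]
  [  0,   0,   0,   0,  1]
x^4 + 8*x^3 + 15*x^2 - 8*x - 16

The characteristic polynomial is χ_A(x) = (x - 1)*(x + 1)^2*(x + 4)^2, so the eigenvalues are known. The minimal polynomial is
  m_A(x) = Π_λ (x − λ)^{k_λ}
where k_λ is the size of the *largest* Jordan block for λ (equivalently, the smallest k with (A − λI)^k v = 0 for every generalised eigenvector v of λ).

  λ = -4: largest Jordan block has size 2, contributing (x + 4)^2
  λ = -1: largest Jordan block has size 1, contributing (x + 1)
  λ = 1: largest Jordan block has size 1, contributing (x − 1)

So m_A(x) = (x - 1)*(x + 1)*(x + 4)^2 = x^4 + 8*x^3 + 15*x^2 - 8*x - 16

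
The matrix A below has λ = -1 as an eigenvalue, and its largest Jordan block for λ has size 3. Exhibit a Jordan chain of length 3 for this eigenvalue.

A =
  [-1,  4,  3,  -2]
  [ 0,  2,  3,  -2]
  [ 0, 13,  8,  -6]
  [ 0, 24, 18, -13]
A Jordan chain for λ = -1 of length 3:
v_1 = (3, 0, 12, 18)ᵀ
v_2 = (4, 3, 13, 24)ᵀ
v_3 = (0, 1, 0, 0)ᵀ

Let N = A − (-1)·I. We want v_3 with N^3 v_3 = 0 but N^2 v_3 ≠ 0; then v_{j-1} := N · v_j for j = 3, …, 2.

Pick v_3 = (0, 1, 0, 0)ᵀ.
Then v_2 = N · v_3 = (4, 3, 13, 24)ᵀ.
Then v_1 = N · v_2 = (3, 0, 12, 18)ᵀ.

Sanity check: (A − (-1)·I) v_1 = (0, 0, 0, 0)ᵀ = 0. ✓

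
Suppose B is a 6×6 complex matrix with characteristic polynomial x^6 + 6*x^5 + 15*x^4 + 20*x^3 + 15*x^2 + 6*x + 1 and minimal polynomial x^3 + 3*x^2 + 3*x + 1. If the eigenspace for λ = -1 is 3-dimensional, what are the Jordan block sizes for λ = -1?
Block sizes for λ = -1: [3, 2, 1]

Step 1 — from the characteristic polynomial, algebraic multiplicity of λ = -1 is 6. From dim ker(B − (-1)·I) = 3, there are exactly 3 Jordan blocks for λ = -1.
Step 2 — from the minimal polynomial, the factor (x + 1)^3 tells us the largest block for λ = -1 has size 3.
Step 3 — with total size 6, 3 blocks, and largest block 3, the block sizes (in nonincreasing order) are [3, 2, 1].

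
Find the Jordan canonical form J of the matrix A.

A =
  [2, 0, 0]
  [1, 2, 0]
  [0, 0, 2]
J_2(2) ⊕ J_1(2)

The characteristic polynomial is
  det(x·I − A) = x^3 - 6*x^2 + 12*x - 8 = (x - 2)^3

Eigenvalues and multiplicities (the geometric multiplicity of λ is n − rank(A − λI), which equals the number of Jordan blocks for λ):
  λ = 2: algebraic multiplicity = 3, geometric multiplicity = 2

Determining the block sizes for each eigenvalue:
  λ = 2: 2 blocks summing to 3 forces exactly one block of size 2 and the rest size 1 → block sizes [2, 1]

Assembling the blocks gives a Jordan form
J =
  [2, 1, 0]
  [0, 2, 0]
  [0, 0, 2]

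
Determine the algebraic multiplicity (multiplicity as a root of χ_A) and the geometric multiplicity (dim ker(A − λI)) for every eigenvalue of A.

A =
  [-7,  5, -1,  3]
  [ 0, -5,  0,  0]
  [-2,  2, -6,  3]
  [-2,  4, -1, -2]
λ = -5: alg = 4, geom = 2

Step 1 — factor the characteristic polynomial to read off the algebraic multiplicities:
  χ_A(x) = (x + 5)^4

Step 2 — compute geometric multiplicities via the rank-nullity identity g(λ) = n − rank(A − λI):
  rank(A − (-5)·I) = 2, so dim ker(A − (-5)·I) = n − 2 = 2

Summary:
  λ = -5: algebraic multiplicity = 4, geometric multiplicity = 2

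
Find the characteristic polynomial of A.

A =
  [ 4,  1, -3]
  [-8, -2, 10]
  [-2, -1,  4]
x^3 - 6*x^2 + 12*x - 8

Expanding det(x·I − A) (e.g. by cofactor expansion or by noting that A is similar to its Jordan form J, which has the same characteristic polynomial as A) gives
  χ_A(x) = x^3 - 6*x^2 + 12*x - 8
which factors as (x - 2)^3. The eigenvalues (with algebraic multiplicities) are λ = 2 with multiplicity 3.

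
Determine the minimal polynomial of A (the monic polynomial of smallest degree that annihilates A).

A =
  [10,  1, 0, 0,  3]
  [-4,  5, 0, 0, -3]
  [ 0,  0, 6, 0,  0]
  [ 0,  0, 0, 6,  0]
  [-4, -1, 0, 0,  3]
x^2 - 12*x + 36

The characteristic polynomial is χ_A(x) = (x - 6)^5, so the eigenvalues are known. The minimal polynomial is
  m_A(x) = Π_λ (x − λ)^{k_λ}
where k_λ is the size of the *largest* Jordan block for λ (equivalently, the smallest k with (A − λI)^k v = 0 for every generalised eigenvector v of λ).

  λ = 6: largest Jordan block has size 2, contributing (x − 6)^2

So m_A(x) = (x - 6)^2 = x^2 - 12*x + 36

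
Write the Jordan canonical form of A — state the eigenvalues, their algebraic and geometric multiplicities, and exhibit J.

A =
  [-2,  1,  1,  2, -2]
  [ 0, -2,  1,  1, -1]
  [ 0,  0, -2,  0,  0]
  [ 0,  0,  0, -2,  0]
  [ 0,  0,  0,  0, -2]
J_3(-2) ⊕ J_1(-2) ⊕ J_1(-2)

The characteristic polynomial is
  det(x·I − A) = x^5 + 10*x^4 + 40*x^3 + 80*x^2 + 80*x + 32 = (x + 2)^5

Eigenvalues and multiplicities (the geometric multiplicity of λ is n − rank(A − λI), which equals the number of Jordan blocks for λ):
  λ = -2: algebraic multiplicity = 5, geometric multiplicity = 3

Determining the block sizes for each eigenvalue:
  λ = -2: with am = 5 and gm = 3, the partition is not yet determined (e.g. several partitions of 5 into 3 parts exist). Let N = A − (-2)·I. Computing rank(N^1) = 2, rank(N^2) = 1, rank(N^3) = 0; the number of blocks of size ≥ j is rank(N^{j−1}) − rank(N^j), giving [3, 1, 1]. So we have 1 block(s) of size 3, 2 block(s) of size 1 → block sizes [3, 1, 1]

Assembling the blocks gives a Jordan form
J =
  [-2,  1,  0,  0,  0]
  [ 0, -2,  1,  0,  0]
  [ 0,  0, -2,  0,  0]
  [ 0,  0,  0, -2,  0]
  [ 0,  0,  0,  0, -2]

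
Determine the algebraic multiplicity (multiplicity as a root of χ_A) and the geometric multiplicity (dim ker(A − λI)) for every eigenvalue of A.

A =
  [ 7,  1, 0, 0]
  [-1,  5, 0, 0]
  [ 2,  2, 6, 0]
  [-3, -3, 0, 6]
λ = 6: alg = 4, geom = 3

Step 1 — factor the characteristic polynomial to read off the algebraic multiplicities:
  χ_A(x) = (x - 6)^4

Step 2 — compute geometric multiplicities via the rank-nullity identity g(λ) = n − rank(A − λI):
  rank(A − (6)·I) = 1, so dim ker(A − (6)·I) = n − 1 = 3

Summary:
  λ = 6: algebraic multiplicity = 4, geometric multiplicity = 3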